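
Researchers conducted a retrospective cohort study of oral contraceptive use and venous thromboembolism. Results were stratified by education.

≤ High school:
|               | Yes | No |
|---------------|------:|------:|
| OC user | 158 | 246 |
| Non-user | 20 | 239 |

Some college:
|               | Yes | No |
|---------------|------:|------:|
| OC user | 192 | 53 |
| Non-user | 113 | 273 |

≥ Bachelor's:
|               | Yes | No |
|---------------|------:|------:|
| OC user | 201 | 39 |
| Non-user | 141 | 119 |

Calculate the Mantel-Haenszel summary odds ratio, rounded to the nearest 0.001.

6.731

OR_MH = Σ(aᵢdᵢ/nᵢ) / Σ(bᵢcᵢ/nᵢ), where nᵢ is the stratum total.
Stratum 1 (≤ High school): n = 663; a·d/n = 158·239/663 = 56.9563; b·c/n = 246·20/663 = 7.4208
Stratum 2 (Some college): n = 631; a·d/n = 192·273/631 = 83.0681; b·c/n = 53·113/631 = 9.4913
Stratum 3 (≥ Bachelor's): n = 500; a·d/n = 201·119/500 = 47.8380; b·c/n = 39·141/500 = 10.9980
OR_MH = (56.9563 + 83.0681 + 47.8380) / (7.4208 + 9.4913 + 10.9980) = 187.8624 / 27.9101 = 6.73098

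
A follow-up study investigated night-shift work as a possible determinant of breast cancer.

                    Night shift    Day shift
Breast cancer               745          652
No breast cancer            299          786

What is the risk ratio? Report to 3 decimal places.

1.574

Reading the table with exposure as columns: a = 745 (Night shift, case), b = 299 (Night shift, non-case), c = 652 (Day shift, case), d = 786.
Risk in exposed = 745/1044 = 0.71360; risk in unexposed = 652/1438 = 0.45341.
RR = 0.71360 / 0.45341 = 1.57386
The risk among the exposed is 1.57 times that among the unexposed.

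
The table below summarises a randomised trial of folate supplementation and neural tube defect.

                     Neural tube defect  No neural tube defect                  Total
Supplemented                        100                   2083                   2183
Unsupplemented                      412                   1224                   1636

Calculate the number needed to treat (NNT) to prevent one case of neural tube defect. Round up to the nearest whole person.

5

Risk in treated group = 100/2183 = 0.04581; risk in control = 412/1636 = 0.25183.
Absolute risk reduction = 0.25183 − 0.04581 = 0.20603
NNT = 1 / ARR = 1 / 0.20603 = 4.854 → round up → 5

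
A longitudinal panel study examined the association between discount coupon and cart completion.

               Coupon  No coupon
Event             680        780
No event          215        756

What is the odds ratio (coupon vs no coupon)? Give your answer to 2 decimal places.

Reading the table with exposure as columns: a = 680 (Coupon, case), b = 215 (Coupon, non-case), c = 780 (No coupon, case), d = 756.
OR = (a·d)/(b·c) = (680 × 756) / (215 × 780) = 514080 / 167700 = 3.06547
The odds of cart completion are about 3.07 times as high in the coupon group.

3.07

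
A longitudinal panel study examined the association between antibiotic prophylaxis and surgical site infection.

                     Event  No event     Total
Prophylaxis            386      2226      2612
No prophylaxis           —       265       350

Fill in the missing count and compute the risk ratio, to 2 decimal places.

The missing cell is in the unexposed row: 350 − 265 = 85.
So a = 386, b = 2226, c = 85, d = 265.
RR = [a/(a+b)] / [c/(c+d)] = (386/2612) / (85/350) = 0.14778/0.24286 = 0.60850

0.61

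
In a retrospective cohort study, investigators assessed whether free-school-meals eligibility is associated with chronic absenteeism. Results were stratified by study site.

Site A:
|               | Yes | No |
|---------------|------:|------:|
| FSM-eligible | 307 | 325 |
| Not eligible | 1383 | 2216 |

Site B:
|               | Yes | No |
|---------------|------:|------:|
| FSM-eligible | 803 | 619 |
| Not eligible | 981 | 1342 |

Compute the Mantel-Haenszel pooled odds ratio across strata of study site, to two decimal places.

OR_MH = Σ(aᵢdᵢ/nᵢ) / Σ(bᵢcᵢ/nᵢ), where nᵢ is the stratum total.
Stratum 1 (Site A): n = 4231; a·d/n = 307·2216/4231 = 160.7922; b·c/n = 325·1383/4231 = 106.2338
Stratum 2 (Site B): n = 3745; a·d/n = 803·1342/3745 = 287.7506; b·c/n = 619·981/3745 = 162.1466
OR_MH = (160.7922 + 287.7506) / (106.2338 + 162.1466) = 448.5428 / 268.3803 = 1.67130

1.67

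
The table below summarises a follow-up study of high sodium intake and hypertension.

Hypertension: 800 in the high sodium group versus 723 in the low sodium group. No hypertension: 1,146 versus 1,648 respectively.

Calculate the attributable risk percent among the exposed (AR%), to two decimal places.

From the description: a = 800, b = 1146, c = 723, d = 1648.
Risk in exposed = 800/1946 = 0.41110; risk in unexposed = 723/2371 = 0.30493.
RR = 0.41110/0.30493 = 1.34816
AR% = (RR − 1)/RR × 100 = (1.34816 − 1)/1.34816 × 100 = 25.8247%

25.82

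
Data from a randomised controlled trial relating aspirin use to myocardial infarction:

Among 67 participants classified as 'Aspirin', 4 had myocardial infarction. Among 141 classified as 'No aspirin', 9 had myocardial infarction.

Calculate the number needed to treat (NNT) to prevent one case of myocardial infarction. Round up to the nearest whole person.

243

Risk in treated group = 4/67 = 0.05970; risk in control = 9/141 = 0.06383.
Absolute risk reduction = 0.06383 − 0.05970 = 0.00413
NNT = 1 / ARR = 1 / 0.00413 = 242.231 → round up → 243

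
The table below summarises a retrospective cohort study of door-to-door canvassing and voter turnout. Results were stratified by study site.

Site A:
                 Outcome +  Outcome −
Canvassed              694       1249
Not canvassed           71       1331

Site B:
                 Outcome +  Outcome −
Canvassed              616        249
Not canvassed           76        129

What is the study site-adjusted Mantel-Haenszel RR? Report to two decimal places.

RR_MH = Σ(aᵢ·n₀ᵢ/nᵢ) / Σ(cᵢ·n₁ᵢ/nᵢ), with n₁ᵢ = aᵢ+bᵢ (exposed), n₀ᵢ = cᵢ+dᵢ (unexposed), nᵢ = n₁ᵢ+n₀ᵢ.
Stratum 1 (Site A): n₁ = 1943, n₀ = 1402, n = 3345; a·n₀/n = 694·1402/3345 = 290.8783; c·n₁/n = 71·1943/3345 = 41.2416
Stratum 2 (Site B): n₁ = 865, n₀ = 205, n = 1070; a·n₀/n = 616·205/1070 = 118.0187; c·n₁/n = 76·865/1070 = 61.4393
RR_MH = (290.8783 + 118.0187) / (41.2416 + 61.4393) = 408.8970 / 102.6808 = 3.98221

3.98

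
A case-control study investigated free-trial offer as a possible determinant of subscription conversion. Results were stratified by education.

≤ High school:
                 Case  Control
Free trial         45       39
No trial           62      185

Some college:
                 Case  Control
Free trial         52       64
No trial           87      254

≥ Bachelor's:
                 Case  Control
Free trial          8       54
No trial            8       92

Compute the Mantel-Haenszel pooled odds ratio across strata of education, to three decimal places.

2.645

OR_MH = Σ(aᵢdᵢ/nᵢ) / Σ(bᵢcᵢ/nᵢ), where nᵢ is the stratum total.
Stratum 1 (≤ High school): n = 331; a·d/n = 45·185/331 = 25.1511; b·c/n = 39·62/331 = 7.3051
Stratum 2 (Some college): n = 457; a·d/n = 52·254/457 = 28.9015; b·c/n = 64·87/457 = 12.1838
Stratum 3 (≥ Bachelor's): n = 162; a·d/n = 8·92/162 = 4.5432; b·c/n = 54·8/162 = 2.6667
OR_MH = (25.1511 + 28.9015 + 4.5432) / (7.3051 + 12.1838 + 2.6667) = 58.5958 / 22.1556 = 2.64474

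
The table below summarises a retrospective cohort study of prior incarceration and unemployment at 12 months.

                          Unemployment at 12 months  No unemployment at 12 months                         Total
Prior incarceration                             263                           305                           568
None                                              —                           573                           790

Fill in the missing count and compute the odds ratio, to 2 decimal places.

2.28

The missing cell is in the unexposed row: 790 − 573 = 217.
So a = 263, b = 305, c = 217, d = 573.
OR = (a·d)/(b·c) = (263 × 573) / (305 × 217) = 150699 / 66185 = 2.27694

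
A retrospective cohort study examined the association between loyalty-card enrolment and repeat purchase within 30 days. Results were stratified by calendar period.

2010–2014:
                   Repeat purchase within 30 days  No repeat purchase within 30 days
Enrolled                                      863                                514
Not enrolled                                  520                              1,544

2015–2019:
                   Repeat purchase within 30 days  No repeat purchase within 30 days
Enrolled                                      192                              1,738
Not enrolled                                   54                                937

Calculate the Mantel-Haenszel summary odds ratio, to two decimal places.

4.09

OR_MH = Σ(aᵢdᵢ/nᵢ) / Σ(bᵢcᵢ/nᵢ), where nᵢ is the stratum total.
Stratum 1 (2010–2014): n = 3441; a·d/n = 863·1544/3441 = 387.2339; b·c/n = 514·520/3441 = 77.6751
Stratum 2 (2015–2019): n = 2921; a·d/n = 192·937/2921 = 61.5899; b·c/n = 1738·54/2921 = 32.1301
OR_MH = (387.2339 + 61.5899) / (77.6751 + 32.1301) = 448.8238 / 109.8052 = 4.08746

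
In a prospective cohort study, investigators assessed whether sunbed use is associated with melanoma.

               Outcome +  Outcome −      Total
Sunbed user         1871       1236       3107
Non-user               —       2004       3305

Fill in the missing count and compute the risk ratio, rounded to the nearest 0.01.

The missing cell is in the unexposed row: 3305 − 2004 = 1301.
So a = 1871, b = 1236, c = 1301, d = 2004.
RR = [a/(a+b)] / [c/(c+d)] = (1871/3107) / (1301/3305) = 0.60219/0.39365 = 1.52977

1.53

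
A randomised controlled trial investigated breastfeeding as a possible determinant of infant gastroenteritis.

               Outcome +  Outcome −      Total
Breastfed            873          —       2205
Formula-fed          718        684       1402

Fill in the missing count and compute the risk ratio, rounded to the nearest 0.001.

0.773

The missing cell is in the exposed row: 2205 − 873 = 1332.
So a = 873, b = 1332, c = 718, d = 684.
RR = [a/(a+b)] / [c/(c+d)] = (873/2205) / (718/1402) = 0.39592/0.51213 = 0.77309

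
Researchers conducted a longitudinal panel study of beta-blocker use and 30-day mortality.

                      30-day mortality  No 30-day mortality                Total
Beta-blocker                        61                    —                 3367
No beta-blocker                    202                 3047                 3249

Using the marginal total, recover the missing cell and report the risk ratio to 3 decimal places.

The missing cell is in the exposed row: 3367 − 61 = 3306.
So a = 61, b = 3306, c = 202, d = 3047.
RR = [a/(a+b)] / [c/(c+d)] = (61/3367) / (202/3249) = 0.01812/0.06217 = 0.29140

0.291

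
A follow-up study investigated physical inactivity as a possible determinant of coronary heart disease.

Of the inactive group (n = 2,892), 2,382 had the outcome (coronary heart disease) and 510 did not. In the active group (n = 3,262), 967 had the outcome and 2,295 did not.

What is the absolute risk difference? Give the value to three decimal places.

From the description: a = 2382, b = 510, c = 967, d = 2295.
Risk in exposed = 2382/2892 = 0.823651; risk in unexposed = 967/3262 = 0.296444.
Risk difference = 0.823651 − 0.296444 = 0.527208

0.527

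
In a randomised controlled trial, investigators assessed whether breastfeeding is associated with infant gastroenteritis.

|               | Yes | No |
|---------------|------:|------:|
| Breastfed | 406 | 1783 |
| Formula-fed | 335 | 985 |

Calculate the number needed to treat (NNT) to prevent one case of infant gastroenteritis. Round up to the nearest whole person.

15

Risk in treated group = 406/2189 = 0.18547; risk in control = 335/1320 = 0.25379.
Absolute risk reduction = 0.25379 − 0.18547 = 0.06832
NNT = 1 / ARR = 1 / 0.06832 = 14.638 → round up → 15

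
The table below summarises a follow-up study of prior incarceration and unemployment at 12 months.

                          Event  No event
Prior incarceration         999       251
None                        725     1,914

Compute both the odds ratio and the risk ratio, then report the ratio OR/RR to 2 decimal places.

Cells: a = 999, b = 251, c = 725, d = 1914.
OR = (999·1914)/(251·725) = 1912086/181975 = 10.50741
Risk in exposed = 999/1250 = 0.79920; risk in unexposed = 725/2639 = 0.27473; RR = 2.90909
OR/RR = 10.50741 / 2.90909 = 3.61193
The outcome is not rare, so the OR lies further from 1 than the RR.

3.61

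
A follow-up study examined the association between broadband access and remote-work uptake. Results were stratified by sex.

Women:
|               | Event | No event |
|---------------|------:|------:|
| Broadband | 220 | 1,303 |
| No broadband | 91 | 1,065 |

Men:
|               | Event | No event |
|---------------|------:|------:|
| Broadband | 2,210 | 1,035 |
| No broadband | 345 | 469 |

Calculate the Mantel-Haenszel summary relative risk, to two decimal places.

1.64

RR_MH = Σ(aᵢ·n₀ᵢ/nᵢ) / Σ(cᵢ·n₁ᵢ/nᵢ), with n₁ᵢ = aᵢ+bᵢ (exposed), n₀ᵢ = cᵢ+dᵢ (unexposed), nᵢ = n₁ᵢ+n₀ᵢ.
Stratum 1 (Women): n₁ = 1523, n₀ = 1156, n = 2679; a·n₀/n = 220·1156/2679 = 94.9309; c·n₁/n = 91·1523/2679 = 51.7331
Stratum 2 (Men): n₁ = 3245, n₀ = 814, n = 4059; a·n₀/n = 2210·814/4059 = 443.1978; c·n₁/n = 345·3245/4059 = 275.8130
RR_MH = (94.9309 + 443.1978) / (51.7331 + 275.8130) = 538.1288 / 327.5461 = 1.64291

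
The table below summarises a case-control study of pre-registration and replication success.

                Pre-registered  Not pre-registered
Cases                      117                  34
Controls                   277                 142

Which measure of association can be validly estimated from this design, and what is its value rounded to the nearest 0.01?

1.76

Reading the table with exposure as columns: a = 117 (Pre-registered, case), b = 277 (Pre-registered, non-case), c = 34 (Not pre-registered, case), d = 142.
This is a case-control study: participants were sampled on outcome status, so risks in the source population cannot be estimated directly — relative risk is not valid here. The odds ratio is the appropriate measure.
OR = (a·d)/(b·c) = (117 × 142) / (277 × 34) = 16614 / 9418 = 1.76407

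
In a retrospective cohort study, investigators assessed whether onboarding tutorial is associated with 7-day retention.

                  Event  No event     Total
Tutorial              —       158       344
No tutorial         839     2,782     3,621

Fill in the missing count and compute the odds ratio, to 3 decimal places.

The missing cell is in the exposed row: 344 − 158 = 186.
So a = 186, b = 158, c = 839, d = 2782.
OR = (a·d)/(b·c) = (186 × 2782) / (158 × 839) = 517452 / 132562 = 3.90347

3.903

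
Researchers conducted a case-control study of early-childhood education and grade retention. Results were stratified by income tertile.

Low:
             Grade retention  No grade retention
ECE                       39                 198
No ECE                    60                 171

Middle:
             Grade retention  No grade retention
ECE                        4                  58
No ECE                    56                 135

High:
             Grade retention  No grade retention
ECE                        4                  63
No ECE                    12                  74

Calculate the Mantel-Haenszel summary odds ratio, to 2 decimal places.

0.42

OR_MH = Σ(aᵢdᵢ/nᵢ) / Σ(bᵢcᵢ/nᵢ), where nᵢ is the stratum total.
Stratum 1 (Low): n = 468; a·d/n = 39·171/468 = 14.2500; b·c/n = 198·60/468 = 25.3846
Stratum 2 (Middle): n = 253; a·d/n = 4·135/253 = 2.1344; b·c/n = 58·56/253 = 12.8379
Stratum 3 (High): n = 153; a·d/n = 4·74/153 = 1.9346; b·c/n = 63·12/153 = 4.9412
OR_MH = (14.2500 + 2.1344 + 1.9346) / (25.3846 + 12.8379 + 4.9412) = 18.3190 / 43.1637 = 0.42441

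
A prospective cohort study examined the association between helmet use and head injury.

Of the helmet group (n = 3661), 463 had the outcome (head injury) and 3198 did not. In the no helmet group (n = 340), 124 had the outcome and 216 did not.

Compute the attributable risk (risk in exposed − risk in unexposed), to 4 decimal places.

From the description: a = 463, b = 3198, c = 124, d = 216.
Risk in exposed = 463/3661 = 0.126468; risk in unexposed = 124/340 = 0.364706.
Risk difference = 0.126468 − 0.364706 = -0.238238

-0.2382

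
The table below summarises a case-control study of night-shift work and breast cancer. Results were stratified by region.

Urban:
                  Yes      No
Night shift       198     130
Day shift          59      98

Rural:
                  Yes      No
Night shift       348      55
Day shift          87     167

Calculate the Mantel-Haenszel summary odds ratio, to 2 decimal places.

OR_MH = Σ(aᵢdᵢ/nᵢ) / Σ(bᵢcᵢ/nᵢ), where nᵢ is the stratum total.
Stratum 1 (Urban): n = 485; a·d/n = 198·98/485 = 40.0082; b·c/n = 130·59/485 = 15.8144
Stratum 2 (Rural): n = 657; a·d/n = 348·167/657 = 88.4566; b·c/n = 55·87/657 = 7.2831
OR_MH = (40.0082 + 88.4566) / (15.8144 + 7.2831) = 128.4649 / 23.0975 = 5.56184

5.56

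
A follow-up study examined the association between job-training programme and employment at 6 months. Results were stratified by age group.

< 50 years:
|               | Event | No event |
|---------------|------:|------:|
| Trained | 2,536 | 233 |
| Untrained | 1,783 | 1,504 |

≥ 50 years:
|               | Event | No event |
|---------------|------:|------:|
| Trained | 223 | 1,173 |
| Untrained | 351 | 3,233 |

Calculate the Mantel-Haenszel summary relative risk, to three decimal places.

1.682

RR_MH = Σ(aᵢ·n₀ᵢ/nᵢ) / Σ(cᵢ·n₁ᵢ/nᵢ), with n₁ᵢ = aᵢ+bᵢ (exposed), n₀ᵢ = cᵢ+dᵢ (unexposed), nᵢ = n₁ᵢ+n₀ᵢ.
Stratum 1 (< 50 years): n₁ = 2769, n₀ = 3287, n = 6056; a·n₀/n = 2536·3287/6056 = 1376.4584; c·n₁/n = 1783·2769/6056 = 815.2455
Stratum 2 (≥ 50 years): n₁ = 1396, n₀ = 3584, n = 4980; a·n₀/n = 223·3584/4980 = 160.4884; c·n₁/n = 351·1396/4980 = 98.3928
RR_MH = (1376.4584 + 160.4884) / (815.2455 + 98.3928) = 1536.9467 / 913.6383 = 1.68223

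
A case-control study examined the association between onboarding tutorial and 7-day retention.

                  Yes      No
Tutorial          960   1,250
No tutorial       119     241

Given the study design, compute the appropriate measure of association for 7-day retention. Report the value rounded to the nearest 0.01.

1.56

Cells: a = 960, b = 1250, c = 119, d = 241.
This is a case-control study: participants were sampled on outcome status, so risks in the source population cannot be estimated directly — relative risk is not valid here. The odds ratio is the appropriate measure.
OR = (a·d)/(b·c) = (960 × 241) / (1250 × 119) = 231360 / 148750 = 1.55536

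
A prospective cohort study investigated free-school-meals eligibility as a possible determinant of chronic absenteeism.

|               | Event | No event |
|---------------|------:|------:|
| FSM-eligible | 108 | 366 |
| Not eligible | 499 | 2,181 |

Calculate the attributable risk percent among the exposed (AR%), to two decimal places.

18.28

Cells: a = 108, b = 366, c = 499, d = 2181.
Risk in exposed = 108/474 = 0.22785; risk in unexposed = 499/2680 = 0.18619.
RR = 0.22785/0.18619 = 1.22371
AR% = (RR − 1)/RR × 100 = (1.22371 − 1)/1.22371 × 100 = 18.2815%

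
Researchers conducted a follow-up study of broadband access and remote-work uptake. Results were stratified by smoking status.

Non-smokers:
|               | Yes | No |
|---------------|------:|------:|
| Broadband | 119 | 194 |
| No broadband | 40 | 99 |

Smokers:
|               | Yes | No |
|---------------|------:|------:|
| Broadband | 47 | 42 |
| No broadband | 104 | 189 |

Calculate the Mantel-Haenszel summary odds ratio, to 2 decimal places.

1.72

OR_MH = Σ(aᵢdᵢ/nᵢ) / Σ(bᵢcᵢ/nᵢ), where nᵢ is the stratum total.
Stratum 1 (Non-smokers): n = 452; a·d/n = 119·99/452 = 26.0642; b·c/n = 194·40/452 = 17.1681
Stratum 2 (Smokers): n = 382; a·d/n = 47·189/382 = 23.2539; b·c/n = 42·104/382 = 11.4346
OR_MH = (26.0642 + 23.2539) / (17.1681 + 11.4346) = 49.3181 / 28.6027 = 1.72425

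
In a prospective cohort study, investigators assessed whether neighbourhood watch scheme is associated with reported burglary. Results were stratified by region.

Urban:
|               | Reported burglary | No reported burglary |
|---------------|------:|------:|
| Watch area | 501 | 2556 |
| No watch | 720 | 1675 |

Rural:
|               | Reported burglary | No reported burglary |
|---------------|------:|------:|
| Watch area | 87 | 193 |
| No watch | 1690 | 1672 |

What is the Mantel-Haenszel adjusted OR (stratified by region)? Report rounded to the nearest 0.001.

OR_MH = Σ(aᵢdᵢ/nᵢ) / Σ(bᵢcᵢ/nᵢ), where nᵢ is the stratum total.
Stratum 1 (Urban): n = 5452; a·d/n = 501·1675/5452 = 153.9206; b·c/n = 2556·720/5452 = 337.5495
Stratum 2 (Rural): n = 3642; a·d/n = 87·1672/3642 = 39.9407; b·c/n = 193·1690/3642 = 89.5579
OR_MH = (153.9206 + 39.9407) / (337.5495 + 89.5579) = 193.8613 / 427.1075 = 0.45389

0.454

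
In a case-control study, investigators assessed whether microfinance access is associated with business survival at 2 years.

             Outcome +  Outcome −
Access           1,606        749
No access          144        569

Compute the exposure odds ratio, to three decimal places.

8.473

Cells: a = 1606, b = 749, c = 144, d = 569.
OR = (a·d)/(b·c) = (1606 × 569) / (749 × 144) = 913814 / 107856 = 8.47254
The odds of business survival at 2 years are about 8.47 times as high in the access group.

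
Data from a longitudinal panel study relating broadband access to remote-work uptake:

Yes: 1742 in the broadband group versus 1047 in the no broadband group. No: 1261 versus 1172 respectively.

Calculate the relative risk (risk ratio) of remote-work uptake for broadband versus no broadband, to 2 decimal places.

1.23

From the description: a = 1742, b = 1261, c = 1047, d = 1172.
Risk in exposed = 1742/3003 = 0.58009; risk in unexposed = 1047/2219 = 0.47183.
RR = 0.58009 / 0.47183 = 1.22943
The risk among the exposed is 1.23 times that among the unexposed.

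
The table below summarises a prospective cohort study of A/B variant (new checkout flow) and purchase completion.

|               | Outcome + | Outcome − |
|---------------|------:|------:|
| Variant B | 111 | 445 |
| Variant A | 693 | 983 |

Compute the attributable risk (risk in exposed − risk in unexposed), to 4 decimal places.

-0.2138

Cells: a = 111, b = 445, c = 693, d = 983.
Risk in exposed = 111/556 = 0.199640; risk in unexposed = 693/1676 = 0.413484.
Risk difference = 0.199640 − 0.413484 = -0.213844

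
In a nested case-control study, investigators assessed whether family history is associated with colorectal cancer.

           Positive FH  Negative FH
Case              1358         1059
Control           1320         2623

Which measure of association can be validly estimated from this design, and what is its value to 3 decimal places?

2.548

Reading the table with exposure as columns: a = 1358 (Positive FH, case), b = 1320 (Positive FH, non-case), c = 1059 (Negative FH, case), d = 2623.
This is a nested case-control study: participants were sampled on outcome status, so risks in the source population cannot be estimated directly — relative risk is not valid here. The odds ratio is the appropriate measure.
OR = (a·d)/(b·c) = (1358 × 2623) / (1320 × 1059) = 3562034 / 1397880 = 2.54817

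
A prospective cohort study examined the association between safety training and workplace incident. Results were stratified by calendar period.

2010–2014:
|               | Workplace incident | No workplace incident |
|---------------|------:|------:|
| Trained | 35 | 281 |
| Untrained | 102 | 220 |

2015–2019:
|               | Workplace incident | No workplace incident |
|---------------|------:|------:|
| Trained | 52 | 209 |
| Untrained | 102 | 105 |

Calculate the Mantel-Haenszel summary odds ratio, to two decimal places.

OR_MH = Σ(aᵢdᵢ/nᵢ) / Σ(bᵢcᵢ/nᵢ), where nᵢ is the stratum total.
Stratum 1 (2010–2014): n = 638; a·d/n = 35·220/638 = 12.0690; b·c/n = 281·102/638 = 44.9248
Stratum 2 (2015–2019): n = 468; a·d/n = 52·105/468 = 11.6667; b·c/n = 209·102/468 = 45.5513
OR_MH = (12.0690 + 11.6667) / (44.9248 + 45.5513) = 23.7356 / 90.4760 = 0.26234

0.26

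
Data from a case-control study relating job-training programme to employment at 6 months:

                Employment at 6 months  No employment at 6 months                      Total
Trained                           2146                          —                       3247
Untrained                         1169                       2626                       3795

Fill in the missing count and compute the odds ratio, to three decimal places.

The missing cell is in the exposed row: 3247 − 2146 = 1101.
So a = 2146, b = 1101, c = 1169, d = 2626.
OR = (a·d)/(b·c) = (2146 × 2626) / (1101 × 1169) = 5635396 / 1287069 = 4.37847

4.378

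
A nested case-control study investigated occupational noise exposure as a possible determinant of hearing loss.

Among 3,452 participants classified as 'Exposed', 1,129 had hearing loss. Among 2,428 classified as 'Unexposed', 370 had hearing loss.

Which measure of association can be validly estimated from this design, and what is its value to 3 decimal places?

From the description: a = 1129, b = 2323, c = 370, d = 2058.
This is a nested case-control study: participants were sampled on outcome status, so risks in the source population cannot be estimated directly — relative risk is not valid here. The odds ratio is the appropriate measure.
OR = (a·d)/(b·c) = (1129 × 2058) / (2323 × 370) = 2323482 / 859510 = 2.70326

2.703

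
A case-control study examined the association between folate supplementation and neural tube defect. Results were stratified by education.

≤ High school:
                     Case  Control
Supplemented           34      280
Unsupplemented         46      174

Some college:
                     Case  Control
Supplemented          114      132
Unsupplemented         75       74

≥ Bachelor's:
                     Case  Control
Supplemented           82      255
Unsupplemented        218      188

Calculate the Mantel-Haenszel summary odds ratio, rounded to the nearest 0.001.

OR_MH = Σ(aᵢdᵢ/nᵢ) / Σ(bᵢcᵢ/nᵢ), where nᵢ is the stratum total.
Stratum 1 (≤ High school): n = 534; a·d/n = 34·174/534 = 11.0787; b·c/n = 280·46/534 = 24.1199
Stratum 2 (Some college): n = 395; a·d/n = 114·74/395 = 21.3570; b·c/n = 132·75/395 = 25.0633
Stratum 3 (≥ Bachelor's): n = 743; a·d/n = 82·188/743 = 20.7483; b·c/n = 255·218/743 = 74.8183
OR_MH = (11.0787 + 21.3570 + 20.7483) / (24.1199 + 25.0633 + 74.8183) = 53.1839 / 124.0014 = 0.42890

0.429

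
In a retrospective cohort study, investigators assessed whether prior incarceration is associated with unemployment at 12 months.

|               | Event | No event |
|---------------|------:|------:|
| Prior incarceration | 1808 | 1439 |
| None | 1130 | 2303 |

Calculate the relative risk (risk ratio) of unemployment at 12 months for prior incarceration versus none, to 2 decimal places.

1.69

Cells: a = 1808, b = 1439, c = 1130, d = 2303.
Risk in exposed = 1808/3247 = 0.55682; risk in unexposed = 1130/3433 = 0.32916.
RR = 0.55682 / 0.32916 = 1.69165
The risk among the exposed is 1.69 times that among the unexposed.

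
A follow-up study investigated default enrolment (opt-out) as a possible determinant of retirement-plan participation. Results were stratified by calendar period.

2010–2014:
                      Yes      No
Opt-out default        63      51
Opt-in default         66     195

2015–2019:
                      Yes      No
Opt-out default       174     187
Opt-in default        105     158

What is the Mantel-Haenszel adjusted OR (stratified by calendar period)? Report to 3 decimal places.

OR_MH = Σ(aᵢdᵢ/nᵢ) / Σ(bᵢcᵢ/nᵢ), where nᵢ is the stratum total.
Stratum 1 (2010–2014): n = 375; a·d/n = 63·195/375 = 32.7600; b·c/n = 51·66/375 = 8.9760
Stratum 2 (2015–2019): n = 624; a·d/n = 174·158/624 = 44.0577; b·c/n = 187·105/624 = 31.4663
OR_MH = (32.7600 + 44.0577) / (8.9760 + 31.4663) = 76.8177 / 40.4423 = 1.89944

1.899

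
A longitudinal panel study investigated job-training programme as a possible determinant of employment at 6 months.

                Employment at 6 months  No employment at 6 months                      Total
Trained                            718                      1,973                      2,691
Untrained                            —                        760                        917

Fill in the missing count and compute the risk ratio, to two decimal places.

1.56

The missing cell is in the unexposed row: 917 − 760 = 157.
So a = 718, b = 1973, c = 157, d = 760.
RR = [a/(a+b)] / [c/(c+d)] = (718/2691) / (157/917) = 0.26682/0.17121 = 1.55841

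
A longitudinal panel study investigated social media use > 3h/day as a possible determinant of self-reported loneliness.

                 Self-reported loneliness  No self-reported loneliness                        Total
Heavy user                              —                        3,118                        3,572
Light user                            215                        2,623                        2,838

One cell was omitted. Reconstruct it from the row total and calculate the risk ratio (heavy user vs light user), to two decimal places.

1.68

The missing cell is in the exposed row: 3572 − 3118 = 454.
So a = 454, b = 3118, c = 215, d = 2623.
RR = [a/(a+b)] / [c/(c+d)] = (454/3572) / (215/2838) = 0.12710/0.07576 = 1.67772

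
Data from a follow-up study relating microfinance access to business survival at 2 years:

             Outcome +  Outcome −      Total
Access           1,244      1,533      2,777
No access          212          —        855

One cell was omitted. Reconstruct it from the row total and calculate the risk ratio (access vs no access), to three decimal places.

1.807

The missing cell is in the unexposed row: 855 − 212 = 643.
So a = 1244, b = 1533, c = 212, d = 643.
RR = [a/(a+b)] / [c/(c+d)] = (1244/2777) / (212/855) = 0.44797/0.24795 = 1.80665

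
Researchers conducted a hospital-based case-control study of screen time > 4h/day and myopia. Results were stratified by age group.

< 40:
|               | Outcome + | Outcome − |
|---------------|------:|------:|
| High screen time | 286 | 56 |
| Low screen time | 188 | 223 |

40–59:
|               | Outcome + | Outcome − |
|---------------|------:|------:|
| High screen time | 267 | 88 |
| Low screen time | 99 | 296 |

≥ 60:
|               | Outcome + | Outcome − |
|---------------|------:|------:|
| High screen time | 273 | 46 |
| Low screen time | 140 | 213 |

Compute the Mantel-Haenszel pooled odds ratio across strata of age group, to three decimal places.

7.862

OR_MH = Σ(aᵢdᵢ/nᵢ) / Σ(bᵢcᵢ/nᵢ), where nᵢ is the stratum total.
Stratum 1 (< 40): n = 753; a·d/n = 286·223/753 = 84.6985; b·c/n = 56·188/753 = 13.9814
Stratum 2 (40–59): n = 750; a·d/n = 267·296/750 = 105.3760; b·c/n = 88·99/750 = 11.6160
Stratum 3 (≥ 60): n = 672; a·d/n = 273·213/672 = 86.5312; b·c/n = 46·140/672 = 9.5833
OR_MH = (84.6985 + 105.3760 + 86.5312) / (13.9814 + 11.6160 + 9.5833) = 276.6058 / 35.1807 = 7.86242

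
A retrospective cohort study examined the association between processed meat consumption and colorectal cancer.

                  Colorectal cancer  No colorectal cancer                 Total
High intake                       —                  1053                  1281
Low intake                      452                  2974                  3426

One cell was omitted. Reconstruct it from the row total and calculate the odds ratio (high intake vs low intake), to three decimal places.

The missing cell is in the exposed row: 1281 − 1053 = 228.
So a = 228, b = 1053, c = 452, d = 2974.
OR = (a·d)/(b·c) = (228 × 2974) / (1053 × 452) = 678072 / 475956 = 1.42465

1.425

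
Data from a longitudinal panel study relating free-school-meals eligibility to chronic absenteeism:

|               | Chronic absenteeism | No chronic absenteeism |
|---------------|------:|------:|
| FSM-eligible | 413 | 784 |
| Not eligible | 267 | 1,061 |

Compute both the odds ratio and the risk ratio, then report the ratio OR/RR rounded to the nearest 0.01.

Cells: a = 413, b = 784, c = 267, d = 1061.
OR = (413·1061)/(784·267) = 438193/209328 = 2.09333
Risk in exposed = 413/1197 = 0.34503; risk in unexposed = 267/1328 = 0.20105; RR = 1.71610
OR/RR = 2.09333 / 1.71610 = 1.21982
The outcome is not rare, so the OR lies further from 1 than the RR.

1.22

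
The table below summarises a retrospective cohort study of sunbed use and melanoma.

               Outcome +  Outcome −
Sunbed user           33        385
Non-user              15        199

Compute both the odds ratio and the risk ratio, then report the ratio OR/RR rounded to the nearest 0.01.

Cells: a = 33, b = 385, c = 15, d = 199.
OR = (33·199)/(385·15) = 6567/5775 = 1.13714
Risk in exposed = 33/418 = 0.07895; risk in unexposed = 15/214 = 0.07009; RR = 1.12632
OR/RR = 1.13714 / 1.12632 = 1.00961
The outcome is rare in both groups, so OR ≈ RR (ratio near 1).

1.01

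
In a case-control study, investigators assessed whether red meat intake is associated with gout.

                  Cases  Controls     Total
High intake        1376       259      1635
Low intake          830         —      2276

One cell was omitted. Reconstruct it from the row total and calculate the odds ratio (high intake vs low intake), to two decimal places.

The missing cell is in the unexposed row: 2276 − 830 = 1446.
So a = 1376, b = 259, c = 830, d = 1446.
OR = (a·d)/(b·c) = (1376 × 1446) / (259 × 830) = 1989696 / 214970 = 9.25569

9.26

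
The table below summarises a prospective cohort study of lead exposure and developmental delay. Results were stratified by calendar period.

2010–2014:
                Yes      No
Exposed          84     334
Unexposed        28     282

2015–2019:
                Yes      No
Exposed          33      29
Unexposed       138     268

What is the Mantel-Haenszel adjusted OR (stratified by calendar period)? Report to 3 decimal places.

2.404

OR_MH = Σ(aᵢdᵢ/nᵢ) / Σ(bᵢcᵢ/nᵢ), where nᵢ is the stratum total.
Stratum 1 (2010–2014): n = 728; a·d/n = 84·282/728 = 32.5385; b·c/n = 334·28/728 = 12.8462
Stratum 2 (2015–2019): n = 468; a·d/n = 33·268/468 = 18.8974; b·c/n = 29·138/468 = 8.5513
OR_MH = (32.5385 + 18.8974) / (12.8462 + 8.5513) = 51.4359 / 21.3974 = 2.40383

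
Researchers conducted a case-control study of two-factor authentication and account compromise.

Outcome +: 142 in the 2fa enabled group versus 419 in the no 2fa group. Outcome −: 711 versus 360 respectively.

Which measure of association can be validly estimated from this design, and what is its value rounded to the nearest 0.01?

0.17

From the description: a = 142, b = 711, c = 419, d = 360.
This is a case-control study: participants were sampled on outcome status, so risks in the source population cannot be estimated directly — relative risk is not valid here. The odds ratio is the appropriate measure.
OR = (a·d)/(b·c) = (142 × 360) / (711 × 419) = 51120 / 297909 = 0.17160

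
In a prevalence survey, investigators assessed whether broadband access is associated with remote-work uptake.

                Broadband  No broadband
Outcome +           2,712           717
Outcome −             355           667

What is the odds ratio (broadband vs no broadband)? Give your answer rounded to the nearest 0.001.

Reading the table with exposure as columns: a = 2712 (Broadband, case), b = 355 (Broadband, non-case), c = 717 (No broadband, case), d = 667.
OR = (a·d)/(b·c) = (2712 × 667) / (355 × 717) = 1808904 / 254535 = 7.10670
The odds of remote-work uptake are about 7.11 times as high in the broadband group.

7.107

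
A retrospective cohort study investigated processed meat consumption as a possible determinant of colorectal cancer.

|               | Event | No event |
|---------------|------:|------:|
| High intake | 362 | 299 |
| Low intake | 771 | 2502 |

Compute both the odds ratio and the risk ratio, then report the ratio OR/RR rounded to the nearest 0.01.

Cells: a = 362, b = 299, c = 771, d = 2502.
OR = (362·2502)/(299·771) = 905724/230529 = 3.92889
Risk in exposed = 362/661 = 0.54766; risk in unexposed = 771/3273 = 0.23556; RR = 2.32487
OR/RR = 3.92889 / 2.32487 = 1.68994
The outcome is not rare, so the OR lies further from 1 than the RR.

1.69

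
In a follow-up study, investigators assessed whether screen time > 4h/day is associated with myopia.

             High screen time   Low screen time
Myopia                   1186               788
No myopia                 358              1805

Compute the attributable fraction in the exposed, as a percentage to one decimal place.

Reading the table with exposure as columns: a = 1186 (High screen time, case), b = 358 (High screen time, non-case), c = 788 (Low screen time, case), d = 1805.
Risk in exposed = 1186/1544 = 0.76813; risk in unexposed = 788/2593 = 0.30390.
RR = 0.76813/0.30390 = 2.52763
AR% = (RR − 1)/RR × 100 = (2.52763 − 1)/2.52763 × 100 = 60.4373%

60.4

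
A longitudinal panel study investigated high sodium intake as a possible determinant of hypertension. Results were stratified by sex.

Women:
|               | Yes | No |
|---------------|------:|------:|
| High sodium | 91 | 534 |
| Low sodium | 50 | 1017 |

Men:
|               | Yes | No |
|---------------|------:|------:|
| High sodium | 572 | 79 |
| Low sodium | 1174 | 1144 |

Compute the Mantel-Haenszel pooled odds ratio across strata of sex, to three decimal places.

5.851

OR_MH = Σ(aᵢdᵢ/nᵢ) / Σ(bᵢcᵢ/nᵢ), where nᵢ is the stratum total.
Stratum 1 (Women): n = 1692; a·d/n = 91·1017/1692 = 54.6968; b·c/n = 534·50/1692 = 15.7801
Stratum 2 (Men): n = 2969; a·d/n = 572·1144/2969 = 220.4001; b·c/n = 79·1174/2969 = 31.2381
OR_MH = (54.6968 + 220.4001) / (15.7801 + 31.2381) = 275.0969 / 47.0183 = 5.85085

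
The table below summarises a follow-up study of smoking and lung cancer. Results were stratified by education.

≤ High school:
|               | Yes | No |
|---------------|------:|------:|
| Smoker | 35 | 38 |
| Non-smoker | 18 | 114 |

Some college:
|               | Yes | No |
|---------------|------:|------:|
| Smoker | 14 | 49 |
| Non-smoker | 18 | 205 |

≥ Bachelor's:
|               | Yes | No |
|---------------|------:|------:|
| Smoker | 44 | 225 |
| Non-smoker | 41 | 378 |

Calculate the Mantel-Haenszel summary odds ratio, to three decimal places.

OR_MH = Σ(aᵢdᵢ/nᵢ) / Σ(bᵢcᵢ/nᵢ), where nᵢ is the stratum total.
Stratum 1 (≤ High school): n = 205; a·d/n = 35·114/205 = 19.4634; b·c/n = 38·18/205 = 3.3366
Stratum 2 (Some college): n = 286; a·d/n = 14·205/286 = 10.0350; b·c/n = 49·18/286 = 3.0839
Stratum 3 (≥ Bachelor's): n = 688; a·d/n = 44·378/688 = 24.1744; b·c/n = 225·41/688 = 13.4084
OR_MH = (19.4634 + 10.0350 + 24.1744) / (3.3366 + 3.0839 + 13.4084) = 53.6728 / 19.8289 = 2.70679

2.707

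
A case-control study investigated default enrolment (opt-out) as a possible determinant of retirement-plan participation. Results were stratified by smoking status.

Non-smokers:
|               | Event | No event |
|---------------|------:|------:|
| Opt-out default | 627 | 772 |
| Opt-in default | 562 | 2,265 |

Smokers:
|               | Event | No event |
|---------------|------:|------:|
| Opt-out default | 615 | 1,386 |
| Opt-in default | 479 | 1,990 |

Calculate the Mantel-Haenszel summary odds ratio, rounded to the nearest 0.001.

2.428

OR_MH = Σ(aᵢdᵢ/nᵢ) / Σ(bᵢcᵢ/nᵢ), where nᵢ is the stratum total.
Stratum 1 (Non-smokers): n = 4226; a·d/n = 627·2265/4226 = 336.0518; b·c/n = 772·562/4226 = 102.6654
Stratum 2 (Smokers): n = 4470; a·d/n = 615·1990/4470 = 273.7919; b·c/n = 1386·479/4470 = 148.5221
OR_MH = (336.0518 + 273.7919) / (102.6654 + 148.5221) = 609.8438 / 251.1876 = 2.42784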